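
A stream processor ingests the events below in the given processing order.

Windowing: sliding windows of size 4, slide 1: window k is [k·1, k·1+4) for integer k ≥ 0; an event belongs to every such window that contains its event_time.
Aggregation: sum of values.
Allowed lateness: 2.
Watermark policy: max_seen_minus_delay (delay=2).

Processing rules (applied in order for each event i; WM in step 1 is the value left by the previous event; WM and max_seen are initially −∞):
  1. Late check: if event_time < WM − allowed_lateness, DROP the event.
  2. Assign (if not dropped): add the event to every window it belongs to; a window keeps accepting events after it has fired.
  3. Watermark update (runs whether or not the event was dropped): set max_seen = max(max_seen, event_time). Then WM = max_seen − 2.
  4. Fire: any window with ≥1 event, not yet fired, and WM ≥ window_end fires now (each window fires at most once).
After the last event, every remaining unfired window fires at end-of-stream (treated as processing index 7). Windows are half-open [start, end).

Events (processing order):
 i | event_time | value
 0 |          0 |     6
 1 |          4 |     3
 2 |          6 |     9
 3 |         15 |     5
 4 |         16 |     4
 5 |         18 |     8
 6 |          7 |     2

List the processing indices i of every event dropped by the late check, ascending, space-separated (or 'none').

6

i=0 t=0 v=6: → [0,4); WM=-2
i=1 t=4 v=3: → [4,8),[3,7),[2,6),[1,5); WM=2
i=2 t=6 v=9: → [6,10),[5,9),[4,8),[3,7); WM=4; [0,4) fires=6
i=3 t=15 v=5: → [15,19),[14,18),[13,17),[12,16); WM=13; [1,5) fires=3 [2,6) fires=3 [3,7) fires=12 [4,8) fires=12 [5,9) fires=9 [6,10) fires=9
i=4 t=16 v=4: → [16,20),[15,19),[14,18),[13,17); WM=14
i=5 t=18 v=8: → [18,22),[17,21),[16,20),[15,19); WM=16; [12,16) fires=5
i=6 t=7 v=2: DROP (t<16-2); WM=16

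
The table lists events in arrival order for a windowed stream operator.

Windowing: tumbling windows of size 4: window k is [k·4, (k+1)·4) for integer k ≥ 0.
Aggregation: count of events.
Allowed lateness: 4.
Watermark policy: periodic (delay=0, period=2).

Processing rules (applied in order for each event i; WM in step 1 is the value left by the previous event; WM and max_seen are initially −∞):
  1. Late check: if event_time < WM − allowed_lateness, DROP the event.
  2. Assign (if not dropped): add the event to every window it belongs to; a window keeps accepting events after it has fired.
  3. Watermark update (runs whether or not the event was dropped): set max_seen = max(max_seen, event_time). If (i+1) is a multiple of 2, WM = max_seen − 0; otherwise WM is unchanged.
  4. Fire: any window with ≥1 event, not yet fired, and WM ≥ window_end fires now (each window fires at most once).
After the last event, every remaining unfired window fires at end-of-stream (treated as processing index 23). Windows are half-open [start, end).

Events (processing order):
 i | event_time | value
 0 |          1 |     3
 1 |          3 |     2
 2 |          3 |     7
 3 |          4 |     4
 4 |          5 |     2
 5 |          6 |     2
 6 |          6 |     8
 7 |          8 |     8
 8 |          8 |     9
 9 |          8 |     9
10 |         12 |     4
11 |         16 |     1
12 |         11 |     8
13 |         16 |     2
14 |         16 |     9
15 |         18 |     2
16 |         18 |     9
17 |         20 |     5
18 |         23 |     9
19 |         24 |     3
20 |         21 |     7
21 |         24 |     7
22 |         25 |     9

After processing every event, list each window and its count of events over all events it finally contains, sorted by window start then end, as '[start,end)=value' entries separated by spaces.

[0,4)=3 [4,8)=4 [8,12)=3 [12,16)=1 [16,20)=5 [20,24)=3 [24,28)=3

i=0 t=1 v=3: → [0,4); WM=−∞
i=1 t=3 v=2: → [0,4); WM=3
i=2 t=3 v=7: → [0,4); WM=3
i=3 t=4 v=4: → [4,8); WM=4; [0,4) fires=3
i=4 t=5 v=2: → [4,8); WM=4
i=5 t=6 v=2: → [4,8); WM=6
i=6 t=6 v=8: → [4,8); WM=6
i=7 t=8 v=8: → [8,12); WM=8; [4,8) fires=4
i=8 t=8 v=9: → [8,12); WM=8
i=9 t=8 v=9: → [8,12); WM=8
i=10 t=12 v=4: → [12,16); WM=8
i=11 t=16 v=1: → [16,20); WM=16; [8,12) fires=3 [12,16) fires=1
i=12 t=11 v=8: DROP (t<16-4); WM=16
i=13 t=16 v=2: → [16,20); WM=16
i=14 t=16 v=9: → [16,20); WM=16
i=15 t=18 v=2: → [16,20); WM=18
i=16 t=18 v=9: → [16,20); WM=18
i=17 t=20 v=5: → [20,24); WM=20; [16,20) fires=5
i=18 t=23 v=9: → [20,24); WM=20
i=19 t=24 v=3: → [24,28); WM=24; [20,24) fires=2
i=20 t=21 v=7: → [20,24); WM=24
i=21 t=24 v=7: → [24,28); WM=24
i=22 t=25 v=9: → [24,28); WM=24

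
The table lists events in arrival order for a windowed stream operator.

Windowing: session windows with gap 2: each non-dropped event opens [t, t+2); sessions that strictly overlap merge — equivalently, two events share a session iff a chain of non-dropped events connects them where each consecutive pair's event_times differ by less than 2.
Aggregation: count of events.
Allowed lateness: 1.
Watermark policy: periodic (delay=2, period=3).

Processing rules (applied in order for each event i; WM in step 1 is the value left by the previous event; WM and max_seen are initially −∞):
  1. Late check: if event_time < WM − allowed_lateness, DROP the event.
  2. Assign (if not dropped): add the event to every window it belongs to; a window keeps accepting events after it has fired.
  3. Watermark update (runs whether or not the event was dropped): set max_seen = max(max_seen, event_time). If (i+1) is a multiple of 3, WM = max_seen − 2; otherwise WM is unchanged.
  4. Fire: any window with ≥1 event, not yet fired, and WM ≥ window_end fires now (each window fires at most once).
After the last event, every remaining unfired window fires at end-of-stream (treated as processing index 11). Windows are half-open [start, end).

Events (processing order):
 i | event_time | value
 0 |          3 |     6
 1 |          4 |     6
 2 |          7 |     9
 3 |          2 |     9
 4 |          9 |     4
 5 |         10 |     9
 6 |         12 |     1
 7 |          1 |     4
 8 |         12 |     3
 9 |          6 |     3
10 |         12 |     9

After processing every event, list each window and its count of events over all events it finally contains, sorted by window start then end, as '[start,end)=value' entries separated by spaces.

[3,6)=2 [7,9)=1 [9,12)=2 [12,14)=3

i=0 t=3 v=6: → [3,5); WM=−∞
i=1 t=4 v=6: → [3,6); WM=−∞
i=2 t=7 v=9: → [7,9); WM=5
i=3 t=2 v=9: DROP (t<5-1); WM=5
i=4 t=9 v=4: → [9,11); WM=5
i=5 t=10 v=9: → [9,12); WM=8
i=6 t=12 v=1: → [12,14); WM=8
i=7 t=1 v=4: DROP (t<8-1); WM=8
i=8 t=12 v=3: → [12,14); WM=10
i=9 t=6 v=3: DROP (t<10-1); WM=10
i=10 t=12 v=9: → [12,14); WM=10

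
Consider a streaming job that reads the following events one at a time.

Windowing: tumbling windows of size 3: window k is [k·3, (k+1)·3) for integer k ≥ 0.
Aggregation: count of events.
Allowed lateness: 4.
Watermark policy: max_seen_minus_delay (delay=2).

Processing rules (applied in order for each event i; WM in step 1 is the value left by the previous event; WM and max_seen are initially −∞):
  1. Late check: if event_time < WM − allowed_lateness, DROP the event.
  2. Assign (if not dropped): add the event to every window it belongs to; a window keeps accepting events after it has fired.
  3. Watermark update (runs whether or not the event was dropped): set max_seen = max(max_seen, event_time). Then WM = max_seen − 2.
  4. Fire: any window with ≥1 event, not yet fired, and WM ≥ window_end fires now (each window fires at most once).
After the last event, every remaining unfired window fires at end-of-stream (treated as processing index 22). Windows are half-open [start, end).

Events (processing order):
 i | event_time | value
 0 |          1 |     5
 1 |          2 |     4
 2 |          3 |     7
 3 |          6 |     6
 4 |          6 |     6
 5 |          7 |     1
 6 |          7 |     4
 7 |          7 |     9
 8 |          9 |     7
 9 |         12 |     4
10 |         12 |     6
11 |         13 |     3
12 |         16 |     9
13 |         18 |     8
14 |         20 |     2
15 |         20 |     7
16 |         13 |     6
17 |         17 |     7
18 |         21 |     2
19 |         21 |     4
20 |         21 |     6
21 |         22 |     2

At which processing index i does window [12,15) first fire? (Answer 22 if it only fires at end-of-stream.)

13

i=0 t=1 v=5: → [0,3); WM=-1
i=1 t=2 v=4: → [0,3); WM=0
i=2 t=3 v=7: → [3,6); WM=1
i=3 t=6 v=6: → [6,9); WM=4; [0,3) fires=2
i=4 t=6 v=6: → [6,9); WM=4
i=5 t=7 v=1: → [6,9); WM=5
i=6 t=7 v=4: → [6,9); WM=5
i=7 t=7 v=9: → [6,9); WM=5
i=8 t=9 v=7: → [9,12); WM=7; [3,6) fires=1
i=9 t=12 v=4: → [12,15); WM=10; [6,9) fires=5
i=10 t=12 v=6: → [12,15); WM=10
i=11 t=13 v=3: → [12,15); WM=11
i=12 t=16 v=9: → [15,18); WM=14; [9,12) fires=1
i=13 t=18 v=8: → [18,21); WM=16; [12,15) fires=3
i=14 t=20 v=2: → [18,21); WM=18; [15,18) fires=1
i=15 t=20 v=7: → [18,21); WM=18
i=16 t=13 v=6: DROP (t<18-4); WM=18
i=17 t=17 v=7: → [15,18); WM=18
i=18 t=21 v=2: → [21,24); WM=19
i=19 t=21 v=4: → [21,24); WM=19
i=20 t=21 v=6: → [21,24); WM=19
i=21 t=22 v=2: → [21,24); WM=20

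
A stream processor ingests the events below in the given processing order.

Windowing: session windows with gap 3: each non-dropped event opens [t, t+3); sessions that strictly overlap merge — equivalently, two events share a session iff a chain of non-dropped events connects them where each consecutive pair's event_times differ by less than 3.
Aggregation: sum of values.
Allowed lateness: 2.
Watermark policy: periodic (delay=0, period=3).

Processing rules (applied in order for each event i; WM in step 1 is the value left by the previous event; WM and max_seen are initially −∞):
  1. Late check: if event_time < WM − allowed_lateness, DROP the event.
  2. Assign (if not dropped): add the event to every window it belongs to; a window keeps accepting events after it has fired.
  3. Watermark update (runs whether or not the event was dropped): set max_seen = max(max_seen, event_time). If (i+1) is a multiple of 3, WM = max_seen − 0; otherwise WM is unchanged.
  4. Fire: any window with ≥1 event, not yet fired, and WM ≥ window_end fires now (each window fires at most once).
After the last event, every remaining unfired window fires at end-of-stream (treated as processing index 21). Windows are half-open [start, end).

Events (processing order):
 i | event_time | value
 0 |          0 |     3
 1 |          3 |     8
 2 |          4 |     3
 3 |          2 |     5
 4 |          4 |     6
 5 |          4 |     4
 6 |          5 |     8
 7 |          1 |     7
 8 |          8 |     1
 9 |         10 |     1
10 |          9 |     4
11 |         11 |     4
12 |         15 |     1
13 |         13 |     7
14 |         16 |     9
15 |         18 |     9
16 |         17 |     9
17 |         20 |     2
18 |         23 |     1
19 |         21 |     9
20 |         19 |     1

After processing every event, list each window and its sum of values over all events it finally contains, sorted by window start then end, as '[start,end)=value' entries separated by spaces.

i=0 t=0 v=3: → [0,3); WM=−∞
i=1 t=3 v=8: → [3,6); WM=−∞
i=2 t=4 v=3: → [3,7); WM=4
i=3 t=2 v=5: → [0,7); WM=4
i=4 t=4 v=6: → [0,7); WM=4
i=5 t=4 v=4: → [0,7); WM=4
i=6 t=5 v=8: → [0,8); WM=4
i=7 t=1 v=7: DROP (t<4-2); WM=4
i=8 t=8 v=1: → [8,11); WM=8
i=9 t=10 v=1: → [8,13); WM=8
i=10 t=9 v=4: → [8,13); WM=8
i=11 t=11 v=4: → [8,14); WM=11
i=12 t=15 v=1: → [15,18); WM=11
i=13 t=13 v=7: → [8,18); WM=11
i=14 t=16 v=9: → [8,19); WM=16
i=15 t=18 v=9: → [8,21); WM=16
i=16 t=17 v=9: → [8,21); WM=16
i=17 t=20 v=2: → [8,23); WM=20
i=18 t=23 v=1: → [23,26); WM=20
i=19 t=21 v=9: → [8,26); WM=20
i=20 t=19 v=1: → [8,26); WM=23

[0,8)=37 [8,26)=58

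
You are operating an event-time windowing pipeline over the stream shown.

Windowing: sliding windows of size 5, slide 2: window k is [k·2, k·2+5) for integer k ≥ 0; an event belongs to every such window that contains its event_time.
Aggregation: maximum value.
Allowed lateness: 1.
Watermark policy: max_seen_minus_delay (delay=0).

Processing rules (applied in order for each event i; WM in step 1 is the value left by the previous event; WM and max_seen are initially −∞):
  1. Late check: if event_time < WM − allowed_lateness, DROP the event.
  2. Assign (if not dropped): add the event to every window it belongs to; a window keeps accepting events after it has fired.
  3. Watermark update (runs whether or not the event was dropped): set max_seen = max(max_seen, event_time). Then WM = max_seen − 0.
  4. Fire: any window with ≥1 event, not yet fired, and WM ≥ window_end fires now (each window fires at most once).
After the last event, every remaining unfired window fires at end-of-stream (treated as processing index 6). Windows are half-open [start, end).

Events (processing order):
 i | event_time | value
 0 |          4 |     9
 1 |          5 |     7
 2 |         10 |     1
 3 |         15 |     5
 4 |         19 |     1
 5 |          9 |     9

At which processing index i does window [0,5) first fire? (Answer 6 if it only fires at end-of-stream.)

1

i=0 t=4 v=9: → [4,9),[2,7),[0,5); WM=4
i=1 t=5 v=7: → [4,9),[2,7); WM=5; [0,5) fires=9
i=2 t=10 v=1: → [10,15),[8,13),[6,11); WM=10; [2,7) fires=9 [4,9) fires=9
i=3 t=15 v=5: → [14,19),[12,17); WM=15; [6,11) fires=1 [8,13) fires=1 [10,15) fires=1
i=4 t=19 v=1: → [18,23),[16,21); WM=19; [12,17) fires=5 [14,19) fires=5
i=5 t=9 v=9: DROP (t<19-1); WM=19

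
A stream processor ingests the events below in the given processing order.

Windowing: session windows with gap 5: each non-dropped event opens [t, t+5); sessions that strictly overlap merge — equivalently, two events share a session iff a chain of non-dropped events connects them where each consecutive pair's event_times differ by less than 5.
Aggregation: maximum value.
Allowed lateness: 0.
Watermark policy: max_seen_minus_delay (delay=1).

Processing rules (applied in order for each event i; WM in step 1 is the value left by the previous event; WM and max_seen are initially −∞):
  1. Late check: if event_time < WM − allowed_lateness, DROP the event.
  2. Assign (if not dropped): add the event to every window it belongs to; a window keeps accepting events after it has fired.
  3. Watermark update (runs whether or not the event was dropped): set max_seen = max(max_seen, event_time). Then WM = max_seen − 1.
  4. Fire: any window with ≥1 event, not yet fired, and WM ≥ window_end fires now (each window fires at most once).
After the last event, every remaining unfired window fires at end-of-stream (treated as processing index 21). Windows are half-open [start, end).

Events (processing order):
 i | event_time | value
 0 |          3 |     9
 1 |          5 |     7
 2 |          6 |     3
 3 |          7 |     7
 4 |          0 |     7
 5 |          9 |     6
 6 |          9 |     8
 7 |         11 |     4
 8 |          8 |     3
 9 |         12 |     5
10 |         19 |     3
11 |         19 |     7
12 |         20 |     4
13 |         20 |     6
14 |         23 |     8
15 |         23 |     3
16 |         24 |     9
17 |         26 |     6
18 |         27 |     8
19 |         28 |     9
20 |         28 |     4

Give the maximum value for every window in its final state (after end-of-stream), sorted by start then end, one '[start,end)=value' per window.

[3,17)=9 [19,33)=9

i=0 t=3 v=9: → [3,8); WM=2
i=1 t=5 v=7: → [3,10); WM=4
i=2 t=6 v=3: → [3,11); WM=5
i=3 t=7 v=7: → [3,12); WM=6
i=4 t=0 v=7: DROP (t<6-0); WM=6
i=5 t=9 v=6: → [3,14); WM=8
i=6 t=9 v=8: → [3,14); WM=8
i=7 t=11 v=4: → [3,16); WM=10
i=8 t=8 v=3: DROP (t<10-0); WM=10
i=9 t=12 v=5: → [3,17); WM=11
i=10 t=19 v=3: → [19,24); WM=18
i=11 t=19 v=7: → [19,24); WM=18
i=12 t=20 v=4: → [19,25); WM=19
i=13 t=20 v=6: → [19,25); WM=19
i=14 t=23 v=8: → [19,28); WM=22
i=15 t=23 v=3: → [19,28); WM=22
i=16 t=24 v=9: → [19,29); WM=23
i=17 t=26 v=6: → [19,31); WM=25
i=18 t=27 v=8: → [19,32); WM=26
i=19 t=28 v=9: → [19,33); WM=27
i=20 t=28 v=4: → [19,33); WM=27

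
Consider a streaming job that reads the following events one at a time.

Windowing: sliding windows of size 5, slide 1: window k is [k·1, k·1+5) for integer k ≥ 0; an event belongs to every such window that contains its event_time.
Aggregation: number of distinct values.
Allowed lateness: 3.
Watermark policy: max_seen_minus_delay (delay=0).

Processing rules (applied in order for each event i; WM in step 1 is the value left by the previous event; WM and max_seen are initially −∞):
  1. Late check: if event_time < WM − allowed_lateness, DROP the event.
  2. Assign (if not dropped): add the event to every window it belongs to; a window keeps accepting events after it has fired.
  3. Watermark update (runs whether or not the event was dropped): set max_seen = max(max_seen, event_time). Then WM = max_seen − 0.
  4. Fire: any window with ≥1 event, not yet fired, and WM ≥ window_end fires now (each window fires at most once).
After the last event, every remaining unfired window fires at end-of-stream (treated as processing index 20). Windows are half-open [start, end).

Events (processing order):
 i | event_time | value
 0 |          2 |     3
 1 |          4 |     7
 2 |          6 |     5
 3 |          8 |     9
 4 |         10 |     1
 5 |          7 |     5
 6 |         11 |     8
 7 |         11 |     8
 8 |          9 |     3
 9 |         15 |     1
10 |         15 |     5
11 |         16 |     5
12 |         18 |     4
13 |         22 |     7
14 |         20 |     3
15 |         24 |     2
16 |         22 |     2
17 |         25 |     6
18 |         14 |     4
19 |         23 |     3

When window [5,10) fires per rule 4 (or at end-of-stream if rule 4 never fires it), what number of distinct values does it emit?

i=0 t=2 v=3: → [2,7),[1,6),[0,5); WM=2
i=1 t=4 v=7: → [4,9),[3,8),[2,7),[1,6),[0,5); WM=4
i=2 t=6 v=5: → [6,11),[5,10),[4,9),[3,8),[2,7); WM=6; [0,5) fires=2 [1,6) fires=2
i=3 t=8 v=9: → [8,13),[7,12),[6,11),[5,10),[4,9); WM=8; [2,7) fires=3 [3,8) fires=2
i=4 t=10 v=1: → [10,15),[9,14),[8,13),[7,12),[6,11); WM=10; [4,9) fires=3 [5,10) fires=2
i=5 t=7 v=5: → [7,12),[6,11),[5,10),[4,9),[3,8); WM=10
i=6 t=11 v=8: → [11,16),[10,15),[9,14),[8,13),[7,12); WM=11; [6,11) fires=3
i=7 t=11 v=8: → [11,16),[10,15),[9,14),[8,13),[7,12); WM=11
i=8 t=9 v=3: → [9,14),[8,13),[7,12),[6,11),[5,10); WM=11
i=9 t=15 v=1: → [15,20),[14,19),[13,18),[12,17),[11,16); WM=15; [7,12) fires=5 [8,13) fires=4 [9,14) fires=3 [10,15) fires=2
i=10 t=15 v=5: → [15,20),[14,19),[13,18),[12,17),[11,16); WM=15
i=11 t=16 v=5: → [16,21),[15,20),[14,19),[13,18),[12,17); WM=16; [11,16) fires=3
i=12 t=18 v=4: → [18,23),[17,22),[16,21),[15,20),[14,19); WM=18; [12,17) fires=2 [13,18) fires=2
i=13 t=22 v=7: → [22,27),[21,26),[20,25),[19,24),[18,23); WM=22; [14,19) fires=3 [15,20) fires=3 [16,21) fires=2 [17,22) fires=1
i=14 t=20 v=3: → [20,25),[19,24),[18,23),[17,22),[16,21); WM=22
i=15 t=24 v=2: → [24,29),[23,28),[22,27),[21,26),[20,25); WM=24; [18,23) fires=3 [19,24) fires=2
i=16 t=22 v=2: → [22,27),[21,26),[20,25),[19,24),[18,23); WM=24
i=17 t=25 v=6: → [25,30),[24,29),[23,28),[22,27),[21,26); WM=25; [20,25) fires=3
i=18 t=14 v=4: DROP (t<25-3); WM=25
i=19 t=23 v=3: → [23,28),[22,27),[21,26),[20,25),[19,24); WM=25

2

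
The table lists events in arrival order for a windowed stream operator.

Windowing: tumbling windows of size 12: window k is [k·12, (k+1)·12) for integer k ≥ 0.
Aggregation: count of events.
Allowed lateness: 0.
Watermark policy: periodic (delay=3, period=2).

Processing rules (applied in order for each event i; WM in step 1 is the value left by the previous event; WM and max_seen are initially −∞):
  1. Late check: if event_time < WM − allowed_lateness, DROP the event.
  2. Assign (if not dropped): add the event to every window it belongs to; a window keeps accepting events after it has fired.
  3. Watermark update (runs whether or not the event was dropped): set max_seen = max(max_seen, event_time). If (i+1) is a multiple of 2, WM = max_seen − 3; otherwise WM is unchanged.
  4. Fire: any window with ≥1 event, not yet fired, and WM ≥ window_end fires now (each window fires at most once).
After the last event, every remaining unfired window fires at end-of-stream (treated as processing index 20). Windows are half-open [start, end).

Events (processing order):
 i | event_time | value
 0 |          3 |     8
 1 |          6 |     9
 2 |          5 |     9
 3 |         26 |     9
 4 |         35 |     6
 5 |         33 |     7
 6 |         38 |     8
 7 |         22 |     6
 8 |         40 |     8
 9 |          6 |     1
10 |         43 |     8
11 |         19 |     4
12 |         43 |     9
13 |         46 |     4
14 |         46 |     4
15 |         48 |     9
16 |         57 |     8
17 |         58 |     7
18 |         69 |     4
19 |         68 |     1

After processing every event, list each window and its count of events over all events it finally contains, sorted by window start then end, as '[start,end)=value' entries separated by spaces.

i=0 t=3 v=8: → [0,12); WM=−∞
i=1 t=6 v=9: → [0,12); WM=3
i=2 t=5 v=9: → [0,12); WM=3
i=3 t=26 v=9: → [24,36); WM=23; [0,12) fires=3
i=4 t=35 v=6: → [24,36); WM=23
i=5 t=33 v=7: → [24,36); WM=32
i=6 t=38 v=8: → [36,48); WM=32
i=7 t=22 v=6: DROP (t<32-0); WM=35
i=8 t=40 v=8: → [36,48); WM=35
i=9 t=6 v=1: DROP (t<35-0); WM=37; [24,36) fires=3
i=10 t=43 v=8: → [36,48); WM=37
i=11 t=19 v=4: DROP (t<37-0); WM=40
i=12 t=43 v=9: → [36,48); WM=40
i=13 t=46 v=4: → [36,48); WM=43
i=14 t=46 v=4: → [36,48); WM=43
i=15 t=48 v=9: → [48,60); WM=45
i=16 t=57 v=8: → [48,60); WM=45
i=17 t=58 v=7: → [48,60); WM=55; [36,48) fires=6
i=18 t=69 v=4: → [60,72); WM=55
i=19 t=68 v=1: → [60,72); WM=66; [48,60) fires=3

[0,12)=3 [24,36)=3 [36,48)=6 [48,60)=3 [60,72)=2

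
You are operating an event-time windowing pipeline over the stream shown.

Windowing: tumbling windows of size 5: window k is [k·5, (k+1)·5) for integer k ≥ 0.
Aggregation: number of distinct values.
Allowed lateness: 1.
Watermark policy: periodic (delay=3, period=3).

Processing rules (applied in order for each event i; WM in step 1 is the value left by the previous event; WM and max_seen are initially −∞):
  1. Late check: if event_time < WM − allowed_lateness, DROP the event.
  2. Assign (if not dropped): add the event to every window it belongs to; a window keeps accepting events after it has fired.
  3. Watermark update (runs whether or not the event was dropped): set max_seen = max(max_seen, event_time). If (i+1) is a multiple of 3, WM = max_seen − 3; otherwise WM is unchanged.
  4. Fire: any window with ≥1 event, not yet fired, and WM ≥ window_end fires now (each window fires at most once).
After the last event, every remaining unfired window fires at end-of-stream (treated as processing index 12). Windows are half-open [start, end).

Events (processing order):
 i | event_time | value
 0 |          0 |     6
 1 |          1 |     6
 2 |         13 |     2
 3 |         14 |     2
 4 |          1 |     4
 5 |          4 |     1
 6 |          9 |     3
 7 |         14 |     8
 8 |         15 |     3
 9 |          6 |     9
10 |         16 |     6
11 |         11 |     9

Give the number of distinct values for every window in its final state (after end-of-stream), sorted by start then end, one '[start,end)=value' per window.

i=0 t=0 v=6: → [0,5); WM=−∞
i=1 t=1 v=6: → [0,5); WM=−∞
i=2 t=13 v=2: → [10,15); WM=10; [0,5) fires=1
i=3 t=14 v=2: → [10,15); WM=10
i=4 t=1 v=4: DROP (t<10-1); WM=10
i=5 t=4 v=1: DROP (t<10-1); WM=11
i=6 t=9 v=3: DROP (t<11-1); WM=11
i=7 t=14 v=8: → [10,15); WM=11
i=8 t=15 v=3: → [15,20); WM=12
i=9 t=6 v=9: DROP (t<12-1); WM=12
i=10 t=16 v=6: → [15,20); WM=12
i=11 t=11 v=9: → [10,15); WM=13

[0,5)=1 [10,15)=3 [15,20)=2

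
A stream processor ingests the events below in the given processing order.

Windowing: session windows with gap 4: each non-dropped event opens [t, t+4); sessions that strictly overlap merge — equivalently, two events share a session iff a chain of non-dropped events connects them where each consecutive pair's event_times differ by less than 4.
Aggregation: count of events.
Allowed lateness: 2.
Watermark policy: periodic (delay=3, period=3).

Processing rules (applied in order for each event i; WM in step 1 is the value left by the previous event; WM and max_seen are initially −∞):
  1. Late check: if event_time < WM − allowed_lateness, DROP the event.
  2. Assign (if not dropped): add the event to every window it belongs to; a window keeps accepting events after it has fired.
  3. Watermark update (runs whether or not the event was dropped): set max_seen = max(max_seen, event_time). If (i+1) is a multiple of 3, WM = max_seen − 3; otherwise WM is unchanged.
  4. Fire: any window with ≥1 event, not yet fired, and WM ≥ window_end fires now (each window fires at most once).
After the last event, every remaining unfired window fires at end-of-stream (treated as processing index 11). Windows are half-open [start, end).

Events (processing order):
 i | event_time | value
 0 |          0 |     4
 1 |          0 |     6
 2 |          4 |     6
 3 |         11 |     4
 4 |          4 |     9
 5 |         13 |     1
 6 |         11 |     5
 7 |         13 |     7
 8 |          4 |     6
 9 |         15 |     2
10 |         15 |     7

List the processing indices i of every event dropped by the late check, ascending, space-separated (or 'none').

8

i=0 t=0 v=4: → [0,4); WM=−∞
i=1 t=0 v=6: → [0,4); WM=−∞
i=2 t=4 v=6: → [4,8); WM=1
i=3 t=11 v=4: → [11,15); WM=1
i=4 t=4 v=9: → [4,8); WM=1
i=5 t=13 v=1: → [11,17); WM=10
i=6 t=11 v=5: → [11,17); WM=10
i=7 t=13 v=7: → [11,17); WM=10
i=8 t=4 v=6: DROP (t<10-2); WM=10
i=9 t=15 v=2: → [11,19); WM=10
i=10 t=15 v=7: → [11,19); WM=10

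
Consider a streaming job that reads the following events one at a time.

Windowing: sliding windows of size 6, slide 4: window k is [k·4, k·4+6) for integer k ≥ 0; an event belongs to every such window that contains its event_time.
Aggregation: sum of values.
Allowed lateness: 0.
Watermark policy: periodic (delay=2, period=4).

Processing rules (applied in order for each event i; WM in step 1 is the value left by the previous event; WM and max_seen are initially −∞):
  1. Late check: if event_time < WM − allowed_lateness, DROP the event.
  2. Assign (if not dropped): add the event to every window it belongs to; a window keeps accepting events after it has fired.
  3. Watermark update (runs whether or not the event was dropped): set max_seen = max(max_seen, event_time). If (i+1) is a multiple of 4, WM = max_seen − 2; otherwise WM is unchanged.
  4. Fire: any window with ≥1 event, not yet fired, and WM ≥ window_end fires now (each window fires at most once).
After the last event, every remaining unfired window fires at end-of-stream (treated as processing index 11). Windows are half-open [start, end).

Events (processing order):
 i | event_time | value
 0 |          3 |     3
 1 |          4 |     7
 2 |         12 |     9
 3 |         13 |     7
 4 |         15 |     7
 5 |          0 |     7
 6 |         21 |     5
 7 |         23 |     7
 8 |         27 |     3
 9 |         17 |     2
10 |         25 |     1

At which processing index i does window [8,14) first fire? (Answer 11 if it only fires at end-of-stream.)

i=0 t=3 v=3: → [0,6); WM=−∞
i=1 t=4 v=7: → [4,10),[0,6); WM=−∞
i=2 t=12 v=9: → [12,18),[8,14); WM=−∞
i=3 t=13 v=7: → [12,18),[8,14); WM=11; [0,6) fires=10 [4,10) fires=7
i=4 t=15 v=7: → [12,18); WM=11
i=5 t=0 v=7: DROP (t<11-0); WM=11
i=6 t=21 v=5: → [20,26),[16,22); WM=11
i=7 t=23 v=7: → [20,26); WM=21; [8,14) fires=16 [12,18) fires=23
i=8 t=27 v=3: → [24,30); WM=21
i=9 t=17 v=2: DROP (t<21-0); WM=21
i=10 t=25 v=1: → [24,30),[20,26); WM=21

7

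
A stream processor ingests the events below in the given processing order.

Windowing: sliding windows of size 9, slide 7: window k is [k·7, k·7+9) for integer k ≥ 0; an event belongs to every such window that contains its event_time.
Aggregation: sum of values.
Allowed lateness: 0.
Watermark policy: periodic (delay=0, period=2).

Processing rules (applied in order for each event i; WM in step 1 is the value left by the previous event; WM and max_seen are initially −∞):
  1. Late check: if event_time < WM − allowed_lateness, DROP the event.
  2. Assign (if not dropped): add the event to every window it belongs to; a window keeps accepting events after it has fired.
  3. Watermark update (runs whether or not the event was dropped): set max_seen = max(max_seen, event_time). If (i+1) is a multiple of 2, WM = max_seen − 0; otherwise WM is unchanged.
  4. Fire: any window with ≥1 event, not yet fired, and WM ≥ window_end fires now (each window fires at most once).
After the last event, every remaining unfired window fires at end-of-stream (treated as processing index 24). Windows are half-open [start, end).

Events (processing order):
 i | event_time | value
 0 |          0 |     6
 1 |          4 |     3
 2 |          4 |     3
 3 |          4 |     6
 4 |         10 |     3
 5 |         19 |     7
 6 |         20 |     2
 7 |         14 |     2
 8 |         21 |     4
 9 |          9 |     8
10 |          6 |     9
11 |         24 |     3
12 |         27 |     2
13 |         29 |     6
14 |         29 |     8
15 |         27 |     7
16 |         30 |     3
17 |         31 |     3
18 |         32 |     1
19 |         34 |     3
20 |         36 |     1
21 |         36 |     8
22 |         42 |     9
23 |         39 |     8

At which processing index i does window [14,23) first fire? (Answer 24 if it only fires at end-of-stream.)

11

i=0 t=0 v=6: → [0,9); WM=−∞
i=1 t=4 v=3: → [0,9); WM=4
i=2 t=4 v=3: → [0,9); WM=4
i=3 t=4 v=6: → [0,9); WM=4
i=4 t=10 v=3: → [7,16); WM=4
i=5 t=19 v=7: → [14,23); WM=19; [0,9) fires=18 [7,16) fires=3
i=6 t=20 v=2: → [14,23); WM=19
i=7 t=14 v=2: DROP (t<19-0); WM=20
i=8 t=21 v=4: → [21,30),[14,23); WM=20
i=9 t=9 v=8: DROP (t<20-0); WM=21
i=10 t=6 v=9: DROP (t<21-0); WM=21
i=11 t=24 v=3: → [21,30); WM=24; [14,23) fires=13
i=12 t=27 v=2: → [21,30); WM=24
i=13 t=29 v=6: → [28,37),[21,30); WM=29
i=14 t=29 v=8: → [28,37),[21,30); WM=29
i=15 t=27 v=7: DROP (t<29-0); WM=29
i=16 t=30 v=3: → [28,37); WM=29
i=17 t=31 v=3: → [28,37); WM=31; [21,30) fires=23
i=18 t=32 v=1: → [28,37); WM=31
i=19 t=34 v=3: → [28,37); WM=34
i=20 t=36 v=1: → [35,44),[28,37); WM=34
i=21 t=36 v=8: → [35,44),[28,37); WM=36
i=22 t=42 v=9: → [42,51),[35,44); WM=36
i=23 t=39 v=8: → [35,44); WM=42; [28,37) fires=33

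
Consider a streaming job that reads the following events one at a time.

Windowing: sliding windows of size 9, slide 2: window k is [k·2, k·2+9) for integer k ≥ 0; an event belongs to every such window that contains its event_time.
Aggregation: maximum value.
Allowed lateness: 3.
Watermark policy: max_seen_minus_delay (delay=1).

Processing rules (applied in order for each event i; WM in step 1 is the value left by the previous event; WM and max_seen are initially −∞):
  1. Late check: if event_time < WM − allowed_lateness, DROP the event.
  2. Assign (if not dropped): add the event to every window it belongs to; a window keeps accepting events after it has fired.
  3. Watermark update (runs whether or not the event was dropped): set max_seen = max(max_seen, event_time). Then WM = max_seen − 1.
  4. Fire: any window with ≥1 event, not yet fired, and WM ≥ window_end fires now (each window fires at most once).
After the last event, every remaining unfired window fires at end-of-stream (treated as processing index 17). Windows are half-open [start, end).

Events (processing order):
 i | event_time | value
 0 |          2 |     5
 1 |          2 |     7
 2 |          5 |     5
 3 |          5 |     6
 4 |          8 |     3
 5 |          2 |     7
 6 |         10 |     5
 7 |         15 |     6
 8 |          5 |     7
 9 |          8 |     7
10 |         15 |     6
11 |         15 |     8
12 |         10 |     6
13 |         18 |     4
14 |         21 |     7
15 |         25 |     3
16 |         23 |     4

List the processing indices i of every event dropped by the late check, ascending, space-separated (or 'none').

i=0 t=2 v=5: → [2,11),[0,9); WM=1
i=1 t=2 v=7: → [2,11),[0,9); WM=1
i=2 t=5 v=5: → [4,13),[2,11),[0,9); WM=4
i=3 t=5 v=6: → [4,13),[2,11),[0,9); WM=4
i=4 t=8 v=3: → [8,17),[6,15),[4,13),[2,11),[0,9); WM=7
i=5 t=2 v=7: DROP (t<7-3); WM=7
i=6 t=10 v=5: → [10,19),[8,17),[6,15),[4,13),[2,11); WM=9; [0,9) fires=7
i=7 t=15 v=6: → [14,23),[12,21),[10,19),[8,17); WM=14; [2,11) fires=7 [4,13) fires=6
i=8 t=5 v=7: DROP (t<14-3); WM=14
i=9 t=8 v=7: DROP (t<14-3); WM=14
i=10 t=15 v=6: → [14,23),[12,21),[10,19),[8,17); WM=14
i=11 t=15 v=8: → [14,23),[12,21),[10,19),[8,17); WM=14
i=12 t=10 v=6: DROP (t<14-3); WM=14
i=13 t=18 v=4: → [18,27),[16,25),[14,23),[12,21),[10,19); WM=17; [6,15) fires=5 [8,17) fires=8
i=14 t=21 v=7: → [20,29),[18,27),[16,25),[14,23); WM=20; [10,19) fires=8
i=15 t=25 v=3: → [24,33),[22,31),[20,29),[18,27); WM=24; [12,21) fires=8 [14,23) fires=8
i=16 t=23 v=4: → [22,31),[20,29),[18,27),[16,25); WM=24

5 8 9 12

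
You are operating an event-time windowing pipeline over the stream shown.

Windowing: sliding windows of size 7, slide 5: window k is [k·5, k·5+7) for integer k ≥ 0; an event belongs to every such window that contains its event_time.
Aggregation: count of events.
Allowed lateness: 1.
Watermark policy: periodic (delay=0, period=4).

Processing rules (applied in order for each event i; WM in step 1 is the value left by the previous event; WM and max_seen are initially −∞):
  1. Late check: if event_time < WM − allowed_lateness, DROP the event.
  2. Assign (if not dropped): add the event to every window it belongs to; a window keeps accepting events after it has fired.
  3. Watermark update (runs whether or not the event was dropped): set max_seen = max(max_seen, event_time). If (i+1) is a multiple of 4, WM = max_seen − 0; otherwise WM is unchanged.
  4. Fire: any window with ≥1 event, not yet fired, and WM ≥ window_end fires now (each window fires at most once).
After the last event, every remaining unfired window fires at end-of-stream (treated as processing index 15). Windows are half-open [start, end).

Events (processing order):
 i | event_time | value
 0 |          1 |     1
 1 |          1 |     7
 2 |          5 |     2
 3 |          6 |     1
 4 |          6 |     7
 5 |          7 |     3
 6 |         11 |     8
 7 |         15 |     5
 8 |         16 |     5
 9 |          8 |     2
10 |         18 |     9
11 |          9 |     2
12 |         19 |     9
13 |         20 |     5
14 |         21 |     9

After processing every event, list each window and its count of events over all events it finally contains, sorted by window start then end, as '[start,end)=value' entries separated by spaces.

[0,7)=5 [5,12)=5 [10,17)=3 [15,22)=6 [20,27)=2

i=0 t=1 v=1: → [0,7); WM=−∞
i=1 t=1 v=7: → [0,7); WM=−∞
i=2 t=5 v=2: → [5,12),[0,7); WM=−∞
i=3 t=6 v=1: → [5,12),[0,7); WM=6
i=4 t=6 v=7: → [5,12),[0,7); WM=6
i=5 t=7 v=3: → [5,12); WM=6
i=6 t=11 v=8: → [10,17),[5,12); WM=6
i=7 t=15 v=5: → [15,22),[10,17); WM=15; [0,7) fires=5 [5,12) fires=5
i=8 t=16 v=5: → [15,22),[10,17); WM=15
i=9 t=8 v=2: DROP (t<15-1); WM=15
i=10 t=18 v=9: → [15,22); WM=15
i=11 t=9 v=2: DROP (t<15-1); WM=18; [10,17) fires=3
i=12 t=19 v=9: → [15,22); WM=18
i=13 t=20 v=5: → [20,27),[15,22); WM=18
i=14 t=21 v=9: → [20,27),[15,22); WM=18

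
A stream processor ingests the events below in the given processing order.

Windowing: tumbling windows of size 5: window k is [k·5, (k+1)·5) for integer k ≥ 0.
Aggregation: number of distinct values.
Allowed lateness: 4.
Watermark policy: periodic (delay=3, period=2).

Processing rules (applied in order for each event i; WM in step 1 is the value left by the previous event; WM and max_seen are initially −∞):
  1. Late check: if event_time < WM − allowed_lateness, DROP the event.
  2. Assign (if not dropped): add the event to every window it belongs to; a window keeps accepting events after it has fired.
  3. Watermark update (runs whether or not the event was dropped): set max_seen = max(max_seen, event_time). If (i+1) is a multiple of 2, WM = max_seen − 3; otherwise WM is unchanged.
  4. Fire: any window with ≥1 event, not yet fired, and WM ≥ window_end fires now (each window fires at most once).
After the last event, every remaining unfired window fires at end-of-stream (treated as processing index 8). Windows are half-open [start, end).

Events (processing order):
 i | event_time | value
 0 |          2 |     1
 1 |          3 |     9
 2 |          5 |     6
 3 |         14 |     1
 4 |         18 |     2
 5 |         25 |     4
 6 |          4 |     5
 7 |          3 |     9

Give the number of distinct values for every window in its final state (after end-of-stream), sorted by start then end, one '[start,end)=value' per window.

i=0 t=2 v=1: → [0,5); WM=−∞
i=1 t=3 v=9: → [0,5); WM=0
i=2 t=5 v=6: → [5,10); WM=0
i=3 t=14 v=1: → [10,15); WM=11; [0,5) fires=2 [5,10) fires=1
i=4 t=18 v=2: → [15,20); WM=11
i=5 t=25 v=4: → [25,30); WM=22; [10,15) fires=1 [15,20) fires=1
i=6 t=4 v=5: DROP (t<22-4); WM=22
i=7 t=3 v=9: DROP (t<22-4); WM=22

[0,5)=2 [5,10)=1 [10,15)=1 [15,20)=1 [25,30)=1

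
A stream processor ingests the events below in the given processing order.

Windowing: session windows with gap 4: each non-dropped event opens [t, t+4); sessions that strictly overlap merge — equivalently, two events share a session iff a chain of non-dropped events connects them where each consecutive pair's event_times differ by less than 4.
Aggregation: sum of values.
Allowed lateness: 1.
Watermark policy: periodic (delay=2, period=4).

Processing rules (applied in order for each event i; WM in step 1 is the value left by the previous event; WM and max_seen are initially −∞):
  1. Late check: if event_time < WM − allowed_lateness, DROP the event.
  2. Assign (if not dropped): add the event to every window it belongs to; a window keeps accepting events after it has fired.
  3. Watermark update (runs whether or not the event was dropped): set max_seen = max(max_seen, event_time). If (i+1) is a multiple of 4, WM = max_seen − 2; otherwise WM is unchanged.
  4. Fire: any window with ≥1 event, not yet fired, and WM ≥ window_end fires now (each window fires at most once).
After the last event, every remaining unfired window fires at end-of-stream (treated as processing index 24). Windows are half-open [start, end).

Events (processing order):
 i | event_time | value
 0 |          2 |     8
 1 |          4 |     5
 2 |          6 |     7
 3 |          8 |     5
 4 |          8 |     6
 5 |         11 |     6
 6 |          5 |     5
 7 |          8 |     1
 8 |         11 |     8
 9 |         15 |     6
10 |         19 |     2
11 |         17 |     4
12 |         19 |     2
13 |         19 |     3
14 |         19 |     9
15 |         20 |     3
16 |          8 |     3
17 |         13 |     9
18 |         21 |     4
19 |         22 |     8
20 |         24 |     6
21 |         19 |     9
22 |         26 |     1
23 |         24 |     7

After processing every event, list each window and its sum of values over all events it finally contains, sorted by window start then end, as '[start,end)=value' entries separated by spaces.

i=0 t=2 v=8: → [2,6); WM=−∞
i=1 t=4 v=5: → [2,8); WM=−∞
i=2 t=6 v=7: → [2,10); WM=−∞
i=3 t=8 v=5: → [2,12); WM=6
i=4 t=8 v=6: → [2,12); WM=6
i=5 t=11 v=6: → [2,15); WM=6
i=6 t=5 v=5: → [2,15); WM=6
i=7 t=8 v=1: → [2,15); WM=9
i=8 t=11 v=8: → [2,15); WM=9
i=9 t=15 v=6: → [15,19); WM=9
i=10 t=19 v=2: → [19,23); WM=9
i=11 t=17 v=4: → [15,23); WM=17
i=12 t=19 v=2: → [15,23); WM=17
i=13 t=19 v=3: → [15,23); WM=17
i=14 t=19 v=9: → [15,23); WM=17
i=15 t=20 v=3: → [15,24); WM=18
i=16 t=8 v=3: DROP (t<18-1); WM=18
i=17 t=13 v=9: DROP (t<18-1); WM=18
i=18 t=21 v=4: → [15,25); WM=18
i=19 t=22 v=8: → [15,26); WM=20
i=20 t=24 v=6: → [15,28); WM=20
i=21 t=19 v=9: → [15,28); WM=20
i=22 t=26 v=1: → [15,30); WM=20
i=23 t=24 v=7: → [15,30); WM=24

[2,15)=51 [15,30)=64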